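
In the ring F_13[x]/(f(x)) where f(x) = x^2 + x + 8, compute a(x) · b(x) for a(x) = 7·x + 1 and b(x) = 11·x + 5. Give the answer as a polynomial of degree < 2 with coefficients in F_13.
a · b ≡ 8·x (mod f(x))

Multiply as integer polynomials: a · b = 77·x^2 + 46·x + 5. Reducing coefficients mod 13: a · b ≡ 12·x^2 + 7·x + 5. Now divide by f(x) = x^2 + x + 8 in F_13[x], eliminating the leading term at each step:
  leading term 12·x^2: subtract (12)·f(x) = 12·x^2 + 12·x + 5, leaving 8·x (coefficients mod 13)
The degree is now < 2, so this is the remainder. Hence a · b ≡ 8·x in F_13[x]/(f).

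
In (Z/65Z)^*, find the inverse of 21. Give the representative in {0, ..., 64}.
21^(−1) ≡ 31 (mod 65)

Apply the extended Euclidean algorithm to (65, 21), tracking rows (r, s, t) with s·65 + t·21 = r. Each division r_prev = q·r_cur + r_new produces the new row as (previous row) − q·(current row):
  row A: (65, 1, 0)   [1·65 + 0·21 = 65]
  row B: (21, 0, 1)   [0·65 + 1·21 = 21]
  65 = 3·21 + 2   → row C = row A − 3·row B = (2, 1, −3)   [check: 1·65 − 3·21 = 2]
  21 = 10·2 + 1   → row D = row B − 10·row C = (1, −10, 31)   [check: −10·65 + 31·21 = 1]
  2 = 2·1 + 0   → remainder 0, stop. gcd = 1 (last nonzero row D).
The gcd is 1, so 21 is invertible mod 65. The last nonzero row gives −10·65 + 31·21 = 1, so t = 31. So 21^(−1) ≡ 31 (mod 65). Verify: 21 · 31 = 651 ≡ 1 (mod 65). ✓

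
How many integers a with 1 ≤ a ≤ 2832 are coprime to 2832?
The number of a ∈ {1, ..., 2832} with gcd(a, 2832) = 1 is by definition Euler's totient φ(2832). φ is multiplicative, with φ(p^e) = p^e − p^(e−1). Factorise 2832 = 2^4 · 3 · 59. Then
  φ(2832) = (2^4 − 2^3) · (3 − 1) · (59 − 1) = 8 · 2 · 58 = 928.
So there are 928 such integers.

Final answer: 928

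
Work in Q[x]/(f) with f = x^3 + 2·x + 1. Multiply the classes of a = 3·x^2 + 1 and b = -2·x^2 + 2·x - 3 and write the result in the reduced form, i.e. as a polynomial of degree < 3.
First multiply in Q[x] without reducing: a · b = -6·x^4 + 6·x^3 - 11·x^2 + 2·x - 3. Now divide by f(x) = x^3 + 2·x + 1, eliminating the leading term at each step:
  leading term -6·x^4: subtract (-6·x)·f(x) = -6·x^4 - 12·x^2 - 6·x, leaving 6·x^3 + x^2 + 8·x - 3
  leading term 6·x^3: subtract (6)·f(x) = 6·x^3 + 12·x + 6, leaving x^2 - 4·x - 9
The degree is now < 3, so this is the remainder. Hence a · b ≡ x^2 - 4·x - 9 in Q[x]/(f).

Final answer: a · b ≡ x^2 - 4·x - 9 (mod f(x))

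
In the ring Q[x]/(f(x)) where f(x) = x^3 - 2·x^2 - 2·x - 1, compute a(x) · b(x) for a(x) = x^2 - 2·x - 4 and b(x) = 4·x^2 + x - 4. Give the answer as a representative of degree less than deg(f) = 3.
a · b ≡ -12·x^2 + 10·x + 17 (mod f(x))

First multiply in Q[x] without reducing: a · b = 4·x^4 - 7·x^3 - 22·x^2 + 4·x + 16. Now divide by f(x) = x^3 - 2·x^2 - 2·x - 1, eliminating the leading term at each step:
  leading term 4·x^4: subtract (4·x)·f(x) = 4·x^4 - 8·x^3 - 8·x^2 - 4·x, leaving x^3 - 14·x^2 + 8·x + 16
  leading term x^3: subtract (1)·f(x) = x^3 - 2·x^2 - 2·x - 1, leaving -12·x^2 + 10·x + 17
The degree is now < 3, so this is the remainder. Hence a · b ≡ -12·x^2 + 10·x + 17 in Q[x]/(f).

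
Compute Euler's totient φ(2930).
φ is multiplicative, with φ(p^e) = p^e − p^(e−1). Factorise 2930 = 2 · 5 · 293. Then
  φ(2930) = (2 − 1) · (5 − 1) · (293 − 1) = 1 · 4 · 292 = 1168.

Final answer: φ(2930) = 1168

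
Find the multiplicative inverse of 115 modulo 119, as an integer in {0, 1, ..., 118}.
115^(−1) ≡ 89 (mod 119)

Apply the extended Euclidean algorithm to (119, 115), tracking rows (r, s, t) with s·119 + t·115 = r. Each division r_prev = q·r_cur + r_new produces the new row as (previous row) − q·(current row):
  row A: (119, 1, 0)   [1·119 + 0·115 = 119]
  row B: (115, 0, 1)   [0·119 + 1·115 = 115]
  119 = 1·115 + 4   → row C = row A − 1·row B = (4, 1, −1)   [check: 1·119 − 1·115 = 4]
  115 = 28·4 + 3   → row D = row B − 28·row C = (3, −28, 29)   [check: −28·119 + 29·115 = 3]
  4 = 1·3 + 1   → row E = row C − 1·row D = (1, 29, −30)   [check: 29·119 − 30·115 = 1]
  3 = 3·1 + 0   → remainder 0, stop. gcd = 1 (last nonzero row E).
The gcd is 1, so 115 is invertible mod 119. The last nonzero row gives 29·119 − 30·115 = 1, so t = −30. So 115^(−1) ≡ −30 ≡ 89 (mod 119). Verify: 115 · 89 = 10235 ≡ 1 (mod 119). ✓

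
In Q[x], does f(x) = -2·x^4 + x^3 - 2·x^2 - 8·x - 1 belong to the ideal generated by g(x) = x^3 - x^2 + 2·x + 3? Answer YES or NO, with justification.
NO

In Q[x] the ideal (g) consists of all multiples of g, so f ∈ (g) iff g | f, i.e. iff the remainder of f on division by g is 0. Divide f by g (g is monic, so eliminate the leading term of the running remainder at each step):
  leading term -2·x^4: subtract (-2·x)·g(x) = -2·x^4 + 2·x^3 - 4·x^2 - 6·x, leaving -x^3 + 2·x^2 - 2·x - 1
  leading term -x^3: subtract (-1)·g(x) = -x^3 + x^2 - 2·x - 3, leaving x^2 + 2
The remainder r(x) = x^2 + 2 ≠ 0 (and deg r < deg g), so g ∤ f, i.e. f ∉ (g).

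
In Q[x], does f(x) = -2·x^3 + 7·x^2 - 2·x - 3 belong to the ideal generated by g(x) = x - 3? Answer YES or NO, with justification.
In Q[x] the ideal (g) consists of all multiples of g, so f ∈ (g) iff g | f, i.e. iff the remainder of f on division by g is 0. Divide f by g (g is monic, so eliminate the leading term of the running remainder at each step):
  leading term -2·x^3: subtract (-2·x^2)·g(x) = -2·x^3 + 6·x^2, leaving x^2 - 2·x - 3
  leading term x^2: subtract (x)·g(x) = x^2 - 3·x, leaving x - 3
  leading term x: subtract (1)·g(x) = x - 3, leaving 0
The remainder is 0, so f(x) = g(x) · h(x) with h(x) = -2·x^2 + x + 1. Hence g | f, i.e. f ∈ (g).

Final answer: YES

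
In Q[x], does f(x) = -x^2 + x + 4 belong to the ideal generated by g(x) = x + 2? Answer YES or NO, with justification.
NO

In Q[x] the ideal (g) consists of all multiples of g, so f ∈ (g) iff g | f, i.e. iff the remainder of f on division by g is 0. Divide f by g (g is monic, so eliminate the leading term of the running remainder at each step):
  leading term -x^2: subtract (-x)·g(x) = -x^2 - 2·x, leaving 3·x + 4
  leading term 3·x: subtract (3)·g(x) = 3·x + 6, leaving -2
The remainder r(x) = -2 ≠ 0 (and deg r < deg g), so g ∤ f, i.e. f ∉ (g).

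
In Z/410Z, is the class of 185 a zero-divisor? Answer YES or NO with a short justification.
gcd(185, 410) = 5 > 1, so 185 is not a unit in Z/410Z. In Z/nZ every nonzero non-unit is a zero-divisor: explicitly, take b = 410/gcd = 82 ≠ 0 (mod 410); then 185·82 = 15170 = 37·410, i.e. 185·82 ≡ 0 (mod 410). So 185 is a zero-divisor.

Final answer: YES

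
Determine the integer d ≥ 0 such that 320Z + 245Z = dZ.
In the PID Z, (a, b) is generated by gcd(a, b). Compute gcd(320, 245) with the extended Euclidean algorithm, tracking rows (r, s, t) with s·320 + t·245 = r:
  row A: (320, 1, 0)   [1·320 + 0·245 = 320]
  row B: (245, 0, 1)   [0·320 + 1·245 = 245]
  320 = 1·245 + 75   → row C = row A − 1·row B = (75, 1, −1)   [check: 1·320 − 1·245 = 75]
  245 = 3·75 + 20   → row D = row B − 3·row C = (20, −3, 4)   [check: −3·320 + 4·245 = 20]
  75 = 3·20 + 15   → row E = row C − 3·row D = (15, 10, −13)   [check: 10·320 − 13·245 = 15]
  20 = 1·15 + 5   → row F = row D − 1·row E = (5, −13, 17)   [check: −13·320 + 17·245 = 5]
  15 = 3·5 + 0   → remainder 0, stop. gcd = 5 (last nonzero row F).
So gcd(320, 245) = 5, with Bézout identity −13·320 + 17·245 = 5. Containment (⊇): the Bézout identity exhibits 5 as an element of (320, 245), giving (5) ⊆ (320, 245). Containment (⊆): since 5 | 320 and 5 | 245 (320 = 5·64, 245 = 5·49), every Z-linear combination of 320 and 245 is divisible by 5, so (320, 245) ⊆ (5). Therefore (320, 245) = (5), d = 5.

Final answer: (320, 245) = (5); d = 5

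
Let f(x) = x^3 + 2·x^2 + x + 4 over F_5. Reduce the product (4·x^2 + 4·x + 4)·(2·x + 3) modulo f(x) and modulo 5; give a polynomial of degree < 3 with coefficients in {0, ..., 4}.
a · b ≡ 4·x^2 + 2·x (mod f(x))

Multiply as integer polynomials: a · b = 8·x^3 + 20·x^2 + 20·x + 12. Reducing coefficients mod 5: a · b ≡ 3·x^3 + 2. Now divide by f(x) = x^3 + 2·x^2 + x + 4 in F_5[x], eliminating the leading term at each step:
  leading term 3·x^3: subtract (3)·f(x) = 3·x^3 + x^2 + 3·x + 2, leaving 4·x^2 + 2·x (coefficients mod 5)
The degree is now < 3, so this is the remainder. Hence a · b ≡ 4·x^2 + 2·x in F_5[x]/(f).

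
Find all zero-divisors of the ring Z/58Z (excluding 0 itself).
An element a ∈ Z/58Z (with a ≠ 0) is a zero-divisor iff gcd(a, 58) > 1 (because a is a unit precisely when gcd(a, n) = 1, and in Z/nZ every nonzero, non-unit element is a zero-divisor). Scan a = 1, ..., 57 and keep those with gcd(a, 58) > 1:
  gcd(2, 58) = 2, gcd(4, 58) = 2, gcd(6, 58) = 2, gcd(8, 58) = 2, gcd(10, 58) = 2, gcd(12, 58) = 2, gcd(14, 58) = 2, gcd(16, 58) = 2, gcd(18, 58) = 2, gcd(20, 58) = 2, gcd(22, 58) = 2, gcd(24, 58) = 2, gcd(26, 58) = 2, gcd(28, 58) = 2, gcd(29, 58) = 29, gcd(30, 58) = 2, gcd(32, 58) = 2, gcd(34, 58) = 2, gcd(36, 58) = 2, gcd(38, 58) = 2, gcd(40, 58) = 2, gcd(42, 58) = 2, gcd(44, 58) = 2, gcd(46, 58) = 2, gcd(48, 58) = 2, gcd(50, 58) = 2, gcd(52, 58) = 2, gcd(54, 58) = 2, gcd(56, 58) = 2.
All other a ∈ {1, ..., 57} have gcd(a, 58) = 1 and are units. So the nonzero zero-divisors are exactly the 29 values of a appearing in this scan.

Final answer: nonzero zero-divisors of Z/58Z = {2, 4, 6, 8, 10, 12, 14, 16, 18, 20, 22, 24, 26, 28, 29, 30, 32, 34, 36, 38, 40, 42, 44, 46, 48, 50, 52, 54, 56}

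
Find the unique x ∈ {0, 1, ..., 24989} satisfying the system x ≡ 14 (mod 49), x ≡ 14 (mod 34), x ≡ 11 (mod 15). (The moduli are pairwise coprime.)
x ≡ 20006 (mod 24990); the representative in [0, 24990) is 20006

The moduli 49, 34, 15 are pairwise coprime, so by the CRT there is a unique solution mod 49·34·15 = 24990.
Solve by successive substitution. Start with x ≡ 14 (mod 49).
  Combine with x ≡ 14 (mod 34): write x = 14 + 49·t and require 14 + 49·t ≡ 14 (mod 34), i.e. 49·t ≡ 14 − 14 ≡ 0 (mod 34). Since 49^(−1) ≡ 25 (mod 34) (49 ≡ 15 (mod 34)), t ≡ 25·0 ≡ 0 (mod 34). So x ≡ 14 + 49·0 = 14 (mod 1666).
  Combine with x ≡ 11 (mod 15): write x = 14 + 1666·t and require 14 + 1666·t ≡ 11 (mod 15), i.e. 1666·t ≡ 11 − 14 ≡ 12 (mod 15). Since 1666^(−1) ≡ 1 (mod 15) (1666 ≡ 1 (mod 15)), t ≡ 1·12 ≡ 12 (mod 15). So x ≡ 14 + 1666·12 = 20006 (mod 24990).
Unique solution in [0, 24990): x = 20006.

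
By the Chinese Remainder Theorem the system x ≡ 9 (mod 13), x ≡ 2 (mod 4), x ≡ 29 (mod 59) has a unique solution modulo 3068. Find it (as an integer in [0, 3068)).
The moduli 13, 4, 59 are pairwise coprime, so by the CRT there is a unique solution mod 13·4·59 = 3068.
Solve by successive substitution. Start with x ≡ 9 (mod 13).
  Combine with x ≡ 2 (mod 4): write x = 9 + 13·t and require 9 + 13·t ≡ 2 (mod 4), i.e. 13·t ≡ 2 − 9 ≡ 1 (mod 4). Since 13^(−1) ≡ 1 (mod 4) (13 ≡ 1 (mod 4)), t ≡ 1·1 ≡ 1 (mod 4). So x ≡ 9 + 13·1 = 22 (mod 52).
  Combine with x ≡ 29 (mod 59): write x = 22 + 52·t and require 22 + 52·t ≡ 29 (mod 59), i.e. 52·t ≡ 29 − 22 ≡ 7 (mod 59). Since 52^(−1) ≡ 42 (mod 59), t ≡ 42·7 ≡ 58 (mod 59). So x ≡ 22 + 52·58 = 3038 (mod 3068).
Unique solution in [0, 3068): x = 3038.

Final answer: x ≡ 3038 (mod 3068); the representative in [0, 3068) is 3038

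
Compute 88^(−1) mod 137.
88^(−1) ≡ 123 (mod 137)

Apply the extended Euclidean algorithm to (137, 88), tracking rows (r, s, t) with s·137 + t·88 = r. Each division r_prev = q·r_cur + r_new produces the new row as (previous row) − q·(current row):
  row A: (137, 1, 0)   [1·137 + 0·88 = 137]
  row B: (88, 0, 1)   [0·137 + 1·88 = 88]
  137 = 1·88 + 49   → row C = row A − 1·row B = (49, 1, −1)   [check: 1·137 − 1·88 = 49]
  88 = 1·49 + 39   → row D = row B − 1·row C = (39, −1, 2)   [check: −1·137 + 2·88 = 39]
  49 = 1·39 + 10   → row E = row C − 1·row D = (10, 2, −3)   [check: 2·137 − 3·88 = 10]
  39 = 3·10 + 9   → row F = row D − 3·row E = (9, −7, 11)   [check: −7·137 + 11·88 = 9]
  10 = 1·9 + 1   → row G = row E − 1·row F = (1, 9, −14)   [check: 9·137 − 14·88 = 1]
  9 = 9·1 + 0   → remainder 0, stop. gcd = 1 (last nonzero row G).
The gcd is 1, so 88 is invertible mod 137. The last nonzero row gives 9·137 − 14·88 = 1, so t = −14. So 88^(−1) ≡ −14 ≡ 123 (mod 137). Verify: 88 · 123 = 10824 ≡ 1 (mod 137). ✓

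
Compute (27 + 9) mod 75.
Both summands are already reduced mod 75. 27 + 9 = 36; 36 = 0·75 + 36, so (27 + 9) mod 75 = 36.

Final answer: 36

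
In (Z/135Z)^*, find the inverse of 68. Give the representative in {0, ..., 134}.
68^(−1) ≡ 2 (mod 135)

Apply the extended Euclidean algorithm to (135, 68), tracking rows (r, s, t) with s·135 + t·68 = r. Each division r_prev = q·r_cur + r_new produces the new row as (previous row) − q·(current row):
  row A: (135, 1, 0)   [1·135 + 0·68 = 135]
  row B: (68, 0, 1)   [0·135 + 1·68 = 68]
  135 = 1·68 + 67   → row C = row A − 1·row B = (67, 1, −1)   [check: 1·135 − 1·68 = 67]
  68 = 1·67 + 1   → row D = row B − 1·row C = (1, −1, 2)   [check: −1·135 + 2·68 = 1]
  67 = 67·1 + 0   → remainder 0, stop. gcd = 1 (last nonzero row D).
The gcd is 1, so 68 is invertible mod 135. The last nonzero row gives −1·135 + 2·68 = 1, so t = 2. So 68^(−1) ≡ 2 (mod 135). Verify: 68 · 2 = 136 ≡ 1 (mod 135). ✓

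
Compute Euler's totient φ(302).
φ is multiplicative, with φ(p^e) = p^e − p^(e−1). Factorise 302 = 2 · 151. Then
  φ(302) = (2 − 1) · (151 − 1) = 1 · 150 = 150.

Final answer: φ(302) = 150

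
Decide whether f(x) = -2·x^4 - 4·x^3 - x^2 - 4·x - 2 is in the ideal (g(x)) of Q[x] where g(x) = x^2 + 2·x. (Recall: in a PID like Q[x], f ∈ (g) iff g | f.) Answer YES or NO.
NO

In Q[x] the ideal (g) consists of all multiples of g, so f ∈ (g) iff g | f, i.e. iff the remainder of f on division by g is 0. Divide f by g (g is monic, so eliminate the leading term of the running remainder at each step):
  leading term -2·x^4: subtract (-2·x^2)·g(x) = -2·x^4 - 4·x^3, leaving -x^2 - 4·x - 2
  leading term -x^2: subtract (-1)·g(x) = -x^2 - 2·x, leaving -2·x - 2
The remainder r(x) = -2·x - 2 ≠ 0 (and deg r < deg g), so g ∤ f, i.e. f ∉ (g).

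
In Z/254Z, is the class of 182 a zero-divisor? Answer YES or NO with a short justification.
gcd(182, 254) = 2 > 1, so 182 is not a unit in Z/254Z. In Z/nZ every nonzero non-unit is a zero-divisor: explicitly, take b = 254/gcd = 127 ≠ 0 (mod 254); then 182·127 = 23114 = 91·254, i.e. 182·127 ≡ 0 (mod 254). So 182 is a zero-divisor.

Final answer: YES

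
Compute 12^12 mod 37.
Use repeated squaring. Binary(12) = 1100. Walk through the bits of the exponent 12 left-to-right: at each bit after the leading one, square the running value, then multiply by 12 if the bit is 1 (always reducing mod 37):
  bit 1 = 1 (leading): start with 12.
  bit 2 = 1: square 12^2 = 144 ≡ 33; bit is 1, so multiply 33·12 = 396 ≡ 26 (mod 37).
  bit 3 = 0: square 26^2 = 676 ≡ 10 (mod 37).
  bit 4 = 0: square 10^2 = 100 ≡ 26 (mod 37).
Final value: 12^12 ≡ 26 (mod 37).

Final answer: 26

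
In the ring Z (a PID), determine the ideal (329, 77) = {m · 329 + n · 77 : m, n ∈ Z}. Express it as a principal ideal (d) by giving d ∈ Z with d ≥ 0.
(329, 77) = (7); d = 7

In the PID Z, (a, b) is generated by gcd(a, b). Compute gcd(329, 77) with the extended Euclidean algorithm, tracking rows (r, s, t) with s·329 + t·77 = r:
  row A: (329, 1, 0)   [1·329 + 0·77 = 329]
  row B: (77, 0, 1)   [0·329 + 1·77 = 77]
  329 = 4·77 + 21   → row C = row A − 4·row B = (21, 1, −4)   [check: 1·329 − 4·77 = 21]
  77 = 3·21 + 14   → row D = row B − 3·row C = (14, −3, 13)   [check: −3·329 + 13·77 = 14]
  21 = 1·14 + 7   → row E = row C − 1·row D = (7, 4, −17)   [check: 4·329 − 17·77 = 7]
  14 = 2·7 + 0   → remainder 0, stop. gcd = 7 (last nonzero row E).
So gcd(329, 77) = 7, with Bézout identity 4·329 − 17·77 = 7. Containment (⊇): the Bézout identity exhibits 7 as an element of (329, 77), giving (7) ⊆ (329, 77). Containment (⊆): since 7 | 329 and 7 | 77 (329 = 7·47, 77 = 7·11), every Z-linear combination of 329 and 77 is divisible by 7, so (329, 77) ⊆ (7). Therefore (329, 77) = (7), d = 7.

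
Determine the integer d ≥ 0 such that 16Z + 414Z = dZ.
(16, 414) = (2); d = 2

In the PID Z, (a, b) is generated by gcd(a, b). Compute gcd(414, 16) with the extended Euclidean algorithm, tracking rows (r, s, t) with s·414 + t·16 = r:
  row A: (414, 1, 0)   [1·414 + 0·16 = 414]
  row B: (16, 0, 1)   [0·414 + 1·16 = 16]
  414 = 25·16 + 14   → row C = row A − 25·row B = (14, 1, −25)   [check: 1·414 − 25·16 = 14]
  16 = 1·14 + 2   → row D = row B − 1·row C = (2, −1, 26)   [check: −1·414 + 26·16 = 2]
  14 = 7·2 + 0   → remainder 0, stop. gcd = 2 (last nonzero row D).
So gcd(16, 414) = 2, with Bézout identity −1·414 + 26·16 = 2. Containment (⊇): the Bézout identity exhibits 2 as an element of (16, 414), giving (2) ⊆ (16, 414). Containment (⊆): since 2 | 16 and 2 | 414 (16 = 2·8, 414 = 2·207), every Z-linear combination of 16 and 414 is divisible by 2, so (16, 414) ⊆ (2). Therefore (16, 414) = (2), d = 2.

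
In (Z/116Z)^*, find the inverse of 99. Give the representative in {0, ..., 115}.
99^(−1) ≡ 75 (mod 116)

Apply the extended Euclidean algorithm to (116, 99), tracking rows (r, s, t) with s·116 + t·99 = r. Each division r_prev = q·r_cur + r_new produces the new row as (previous row) − q·(current row):
  row A: (116, 1, 0)   [1·116 + 0·99 = 116]
  row B: (99, 0, 1)   [0·116 + 1·99 = 99]
  116 = 1·99 + 17   → row C = row A − 1·row B = (17, 1, −1)   [check: 1·116 − 1·99 = 17]
  99 = 5·17 + 14   → row D = row B − 5·row C = (14, −5, 6)   [check: −5·116 + 6·99 = 14]
  17 = 1·14 + 3   → row E = row C − 1·row D = (3, 6, −7)   [check: 6·116 − 7·99 = 3]
  14 = 4·3 + 2   → row F = row D − 4·row E = (2, −29, 34)   [check: −29·116 + 34·99 = 2]
  3 = 1·2 + 1   → row G = row E − 1·row F = (1, 35, −41)   [check: 35·116 − 41·99 = 1]
  2 = 2·1 + 0   → remainder 0, stop. gcd = 1 (last nonzero row G).
The gcd is 1, so 99 is invertible mod 116. The last nonzero row gives 35·116 − 41·99 = 1, so t = −41. So 99^(−1) ≡ −41 ≡ 75 (mod 116). Verify: 99 · 75 = 7425 ≡ 1 (mod 116). ✓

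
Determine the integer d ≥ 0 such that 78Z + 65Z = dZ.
(78, 65) = (13); d = 13

In the PID Z, (a, b) is generated by gcd(a, b). Compute gcd(78, 65) with the extended Euclidean algorithm, tracking rows (r, s, t) with s·78 + t·65 = r:
  row A: (78, 1, 0)   [1·78 + 0·65 = 78]
  row B: (65, 0, 1)   [0·78 + 1·65 = 65]
  78 = 1·65 + 13   → row C = row A − 1·row B = (13, 1, −1)   [check: 1·78 − 1·65 = 13]
  65 = 5·13 + 0   → remainder 0, stop. gcd = 13 (last nonzero row C).
So gcd(78, 65) = 13, with Bézout identity 1·78 − 1·65 = 13. Containment (⊇): the Bézout identity exhibits 13 as an element of (78, 65), giving (13) ⊆ (78, 65). Containment (⊆): since 13 | 78 and 13 | 65 (78 = 13·6, 65 = 13·5), every Z-linear combination of 78 and 65 is divisible by 13, so (78, 65) ⊆ (13). Therefore (78, 65) = (13), d = 13.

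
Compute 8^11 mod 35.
22

Use repeated squaring. Binary(11) = 1011. Walk through the bits of the exponent 11 left-to-right: at each bit after the leading one, square the running value, then multiply by 8 if the bit is 1 (always reducing mod 35):
  bit 1 = 1 (leading): start with 8.
  bit 2 = 0: square 8^2 = 64 ≡ 29 (mod 35).
  bit 3 = 1: square 29^2 = 841 ≡ 1; bit is 1, so multiply 1·8 = 8 (mod 35).
  bit 4 = 1: square 8^2 = 64 ≡ 29; bit is 1, so multiply 29·8 = 232 ≡ 22 (mod 35).
Final value: 8^11 ≡ 22 (mod 35).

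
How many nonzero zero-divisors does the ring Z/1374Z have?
In Z/1374Z each nonzero element is either a unit (gcd with 1374 is 1) or a zero-divisor (gcd > 1). The number of units is φ(1374): factorise 1374 = 2 · 3 · 229, so φ(1374) = (2 − 1) · (3 − 1) · (229 − 1) = 1 · 2 · 228 = 456. The nonzero elements number 1374 − 1 = 1373. Hence the nonzero zero-divisors number 1373 − 456 = 917.

Final answer: Z/1374Z has 917 nonzero zero-divisors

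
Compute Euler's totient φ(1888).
φ is multiplicative, with φ(p^e) = p^e − p^(e−1). Factorise 1888 = 2^5 · 59. Then
  φ(1888) = (2^5 − 2^4) · (59 − 1) = 16 · 58 = 928.

Final answer: φ(1888) = 928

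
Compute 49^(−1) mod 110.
49^(−1) ≡ 9 (mod 110)

Apply the extended Euclidean algorithm to (110, 49), tracking rows (r, s, t) with s·110 + t·49 = r. Each division r_prev = q·r_cur + r_new produces the new row as (previous row) − q·(current row):
  row A: (110, 1, 0)   [1·110 + 0·49 = 110]
  row B: (49, 0, 1)   [0·110 + 1·49 = 49]
  110 = 2·49 + 12   → row C = row A − 2·row B = (12, 1, −2)   [check: 1·110 − 2·49 = 12]
  49 = 4·12 + 1   → row D = row B − 4·row C = (1, −4, 9)   [check: −4·110 + 9·49 = 1]
  12 = 12·1 + 0   → remainder 0, stop. gcd = 1 (last nonzero row D).
The gcd is 1, so 49 is invertible mod 110. The last nonzero row gives −4·110 + 9·49 = 1, so t = 9. So 49^(−1) ≡ 9 (mod 110). Verify: 49 · 9 = 441 ≡ 1 (mod 110). ✓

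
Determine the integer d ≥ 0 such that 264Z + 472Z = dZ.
In the PID Z, (a, b) is generated by gcd(a, b). Compute gcd(472, 264) with the extended Euclidean algorithm, tracking rows (r, s, t) with s·472 + t·264 = r:
  row A: (472, 1, 0)   [1·472 + 0·264 = 472]
  row B: (264, 0, 1)   [0·472 + 1·264 = 264]
  472 = 1·264 + 208   → row C = row A − 1·row B = (208, 1, −1)   [check: 1·472 − 1·264 = 208]
  264 = 1·208 + 56   → row D = row B − 1·row C = (56, −1, 2)   [check: −1·472 + 2·264 = 56]
  208 = 3·56 + 40   → row E = row C − 3·row D = (40, 4, −7)   [check: 4·472 − 7·264 = 40]
  56 = 1·40 + 16   → row F = row D − 1·row E = (16, −5, 9)   [check: −5·472 + 9·264 = 16]
  40 = 2·16 + 8   → row G = row E − 2·row F = (8, 14, −25)   [check: 14·472 − 25·264 = 8]
  16 = 2·8 + 0   → remainder 0, stop. gcd = 8 (last nonzero row G).
So gcd(264, 472) = 8, with Bézout identity 14·472 − 25·264 = 8. Containment (⊇): the Bézout identity exhibits 8 as an element of (264, 472), giving (8) ⊆ (264, 472). Containment (⊆): since 8 | 264 and 8 | 472 (264 = 8·33, 472 = 8·59), every Z-linear combination of 264 and 472 is divisible by 8, so (264, 472) ⊆ (8). Therefore (264, 472) = (8), d = 8.

Final answer: (264, 472) = (8); d = 8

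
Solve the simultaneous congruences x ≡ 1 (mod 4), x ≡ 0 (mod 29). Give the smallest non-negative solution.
x ≡ 29 (mod 116); the representative in [0, 116) is 29

The moduli 4, 29 are pairwise coprime, so by the CRT there is a unique solution mod 4·29 = 116.
Solve by successive substitution. Start with x ≡ 1 (mod 4).
  Combine with x ≡ 0 (mod 29): write x = 1 + 4·t and require 1 + 4·t ≡ 0 (mod 29), i.e. 4·t ≡ 0 − 1 ≡ 28 (mod 29). Since 4^(−1) ≡ 22 (mod 29), t ≡ 22·28 ≡ 7 (mod 29). So x ≡ 1 + 4·7 = 29 (mod 116).
Unique solution in [0, 116): x = 29.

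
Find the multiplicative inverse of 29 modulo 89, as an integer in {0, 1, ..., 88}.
Apply the extended Euclidean algorithm to (89, 29), tracking rows (r, s, t) with s·89 + t·29 = r. Each division r_prev = q·r_cur + r_new produces the new row as (previous row) − q·(current row):
  row A: (89, 1, 0)   [1·89 + 0·29 = 89]
  row B: (29, 0, 1)   [0·89 + 1·29 = 29]
  89 = 3·29 + 2   → row C = row A − 3·row B = (2, 1, −3)   [check: 1·89 − 3·29 = 2]
  29 = 14·2 + 1   → row D = row B − 14·row C = (1, −14, 43)   [check: −14·89 + 43·29 = 1]
  2 = 2·1 + 0   → remainder 0, stop. gcd = 1 (last nonzero row D).
The gcd is 1, so 29 is invertible mod 89. The last nonzero row gives −14·89 + 43·29 = 1, so t = 43. So 29^(−1) ≡ 43 (mod 89). Verify: 29 · 43 = 1247 ≡ 1 (mod 89). ✓

Final answer: 29^(−1) ≡ 43 (mod 89)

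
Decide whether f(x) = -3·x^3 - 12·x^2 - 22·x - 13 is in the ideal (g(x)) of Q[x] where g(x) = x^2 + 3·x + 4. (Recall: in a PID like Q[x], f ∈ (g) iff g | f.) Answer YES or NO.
In Q[x] the ideal (g) consists of all multiples of g, so f ∈ (g) iff g | f, i.e. iff the remainder of f on division by g is 0. Divide f by g (g is monic, so eliminate the leading term of the running remainder at each step):
  leading term -3·x^3: subtract (-3·x)·g(x) = -3·x^3 - 9·x^2 - 12·x, leaving -3·x^2 - 10·x - 13
  leading term -3·x^2: subtract (-3)·g(x) = -3·x^2 - 9·x - 12, leaving -x - 1
The remainder r(x) = -x - 1 ≠ 0 (and deg r < deg g), so g ∤ f, i.e. f ∉ (g).

Final answer: NO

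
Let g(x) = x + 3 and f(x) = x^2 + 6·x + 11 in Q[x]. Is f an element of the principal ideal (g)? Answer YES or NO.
NO

In Q[x] the ideal (g) consists of all multiples of g, so f ∈ (g) iff g | f, i.e. iff the remainder of f on division by g is 0. Divide f by g (g is monic, so eliminate the leading term of the running remainder at each step):
  leading term x^2: subtract (x)·g(x) = x^2 + 3·x, leaving 3·x + 11
  leading term 3·x: subtract (3)·g(x) = 3·x + 9, leaving 2
The remainder r(x) = 2 ≠ 0 (and deg r < deg g), so g ∤ f, i.e. f ∉ (g).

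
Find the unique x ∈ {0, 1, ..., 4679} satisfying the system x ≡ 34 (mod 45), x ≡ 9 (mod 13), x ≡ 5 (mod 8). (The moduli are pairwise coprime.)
x ≡ 2869 (mod 4680); the representative in [0, 4680) is 2869

The moduli 45, 13, 8 are pairwise coprime, so by the CRT there is a unique solution mod 45·13·8 = 4680.
Solve by successive substitution. Start with x ≡ 34 (mod 45).
  Combine with x ≡ 9 (mod 13): write x = 34 + 45·t and require 34 + 45·t ≡ 9 (mod 13), i.e. 45·t ≡ 9 − 34 ≡ 1 (mod 13). Since 45^(−1) ≡ 11 (mod 13) (45 ≡ 6 (mod 13)), t ≡ 11·1 ≡ 11 (mod 13). So x ≡ 34 + 45·11 = 529 (mod 585).
  Combine with x ≡ 5 (mod 8): write x = 529 + 585·t and require 529 + 585·t ≡ 5 (mod 8), i.e. 585·t ≡ 5 − 529 ≡ 4 (mod 8). Since 585^(−1) ≡ 1 (mod 8) (585 ≡ 1 (mod 8)), t ≡ 1·4 ≡ 4 (mod 8). So x ≡ 529 + 585·4 = 2869 (mod 4680).
Unique solution in [0, 4680): x = 2869.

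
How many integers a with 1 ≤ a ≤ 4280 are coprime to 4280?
The number of a ∈ {1, ..., 4280} with gcd(a, 4280) = 1 is by definition Euler's totient φ(4280). φ is multiplicative, with φ(p^e) = p^e − p^(e−1). Factorise 4280 = 2^3 · 5 · 107. Then
  φ(4280) = (2^3 − 2^2) · (5 − 1) · (107 − 1) = 4 · 4 · 106 = 1696.
So there are 1696 such integers.

Final answer: 1696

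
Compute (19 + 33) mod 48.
Both summands are already reduced mod 48. 19 + 33 = 52; 52 = 1·48 + 4, so (19 + 33) mod 48 = 4.

Final answer: 4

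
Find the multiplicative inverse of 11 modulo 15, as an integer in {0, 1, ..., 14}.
Apply the extended Euclidean algorithm to (15, 11), tracking rows (r, s, t) with s·15 + t·11 = r. Each division r_prev = q·r_cur + r_new produces the new row as (previous row) − q·(current row):
  row A: (15, 1, 0)   [1·15 + 0·11 = 15]
  row B: (11, 0, 1)   [0·15 + 1·11 = 11]
  15 = 1·11 + 4   → row C = row A − 1·row B = (4, 1, −1)   [check: 1·15 − 1·11 = 4]
  11 = 2·4 + 3   → row D = row B − 2·row C = (3, −2, 3)   [check: −2·15 + 3·11 = 3]
  4 = 1·3 + 1   → row E = row C − 1·row D = (1, 3, −4)   [check: 3·15 − 4·11 = 1]
  3 = 3·1 + 0   → remainder 0, stop. gcd = 1 (last nonzero row E).
The gcd is 1, so 11 is invertible mod 15. The last nonzero row gives 3·15 − 4·11 = 1, so t = −4. So 11^(−1) ≡ −4 ≡ 11 (mod 15). Verify: 11 · 11 = 121 ≡ 1 (mod 15). ✓

Final answer: 11^(−1) ≡ 11 (mod 15)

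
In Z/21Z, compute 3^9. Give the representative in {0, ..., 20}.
Use repeated squaring. Binary(9) = 1001. Walk through the bits of the exponent 9 left-to-right: at each bit after the leading one, square the running value, then multiply by 3 if the bit is 1 (always reducing mod 21):
  bit 1 = 1 (leading): start with 3.
  bit 2 = 0: square 3^2 = 9 (mod 21).
  bit 3 = 0: square 9^2 = 81 ≡ 18 (mod 21).
  bit 4 = 1: square 18^2 = 324 ≡ 9; bit is 1, so multiply 9·3 = 27 ≡ 6 (mod 21).
Final value: 3^9 ≡ 6 (mod 21).

Final answer: 6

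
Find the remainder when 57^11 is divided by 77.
Use repeated squaring. Binary(11) = 1011. Walk through the bits of the exponent 11 left-to-right: at each bit after the leading one, square the running value, then multiply by 57 if the bit is 1 (always reducing mod 77):
  bit 1 = 1 (leading): start with 57.
  bit 2 = 0: square 57^2 = 3249 ≡ 15 (mod 77).
  bit 3 = 1: square 15^2 = 225 ≡ 71; bit is 1, so multiply 71·57 = 4047 ≡ 43 (mod 77).
  bit 4 = 1: square 43^2 = 1849 ≡ 1; bit is 1, so multiply 1·57 = 57 (mod 77).
Final value: 57^11 ≡ 57 (mod 77).

Final answer: 57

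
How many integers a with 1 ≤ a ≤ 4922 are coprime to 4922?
The number of a ∈ {1, ..., 4922} with gcd(a, 4922) = 1 is by definition Euler's totient φ(4922). φ is multiplicative, with φ(p^e) = p^e − p^(e−1). Factorise 4922 = 2 · 23 · 107. Then
  φ(4922) = (2 − 1) · (23 − 1) · (107 − 1) = 1 · 22 · 106 = 2332.
So there are 2332 such integers.

Final answer: 2332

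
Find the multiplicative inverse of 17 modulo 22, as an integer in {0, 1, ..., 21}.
17^(−1) ≡ 13 (mod 22)

Apply the extended Euclidean algorithm to (22, 17), tracking rows (r, s, t) with s·22 + t·17 = r. Each division r_prev = q·r_cur + r_new produces the new row as (previous row) − q·(current row):
  row A: (22, 1, 0)   [1·22 + 0·17 = 22]
  row B: (17, 0, 1)   [0·22 + 1·17 = 17]
  22 = 1·17 + 5   → row C = row A − 1·row B = (5, 1, −1)   [check: 1·22 − 1·17 = 5]
  17 = 3·5 + 2   → row D = row B − 3·row C = (2, −3, 4)   [check: −3·22 + 4·17 = 2]
  5 = 2·2 + 1   → row E = row C − 2·row D = (1, 7, −9)   [check: 7·22 − 9·17 = 1]
  2 = 2·1 + 0   → remainder 0, stop. gcd = 1 (last nonzero row E).
The gcd is 1, so 17 is invertible mod 22. The last nonzero row gives 7·22 − 9·17 = 1, so t = −9. So 17^(−1) ≡ −9 ≡ 13 (mod 22). Verify: 17 · 13 = 221 ≡ 1 (mod 22). ✓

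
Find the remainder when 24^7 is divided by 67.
Use repeated squaring. Binary(7) = 111. Walk through the bits of the exponent 7 left-to-right: at each bit after the leading one, square the running value, then multiply by 24 if the bit is 1 (always reducing mod 67):
  bit 1 = 1 (leading): start with 24.
  bit 2 = 1: square 24^2 = 576 ≡ 40; bit is 1, so multiply 40·24 = 960 ≡ 22 (mod 67).
  bit 3 = 1: square 22^2 = 484 ≡ 15; bit is 1, so multiply 15·24 = 360 ≡ 25 (mod 67).
Final value: 24^7 ≡ 25 (mod 67).

Final answer: 25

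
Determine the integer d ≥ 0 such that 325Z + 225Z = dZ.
In the PID Z, (a, b) is generated by gcd(a, b). Compute gcd(325, 225) with the extended Euclidean algorithm, tracking rows (r, s, t) with s·325 + t·225 = r:
  row A: (325, 1, 0)   [1·325 + 0·225 = 325]
  row B: (225, 0, 1)   [0·325 + 1·225 = 225]
  325 = 1·225 + 100   → row C = row A − 1·row B = (100, 1, −1)   [check: 1·325 − 1·225 = 100]
  225 = 2·100 + 25   → row D = row B − 2·row C = (25, −2, 3)   [check: −2·325 + 3·225 = 25]
  100 = 4·25 + 0   → remainder 0, stop. gcd = 25 (last nonzero row D).
So gcd(325, 225) = 25, with Bézout identity −2·325 + 3·225 = 25. Containment (⊇): the Bézout identity exhibits 25 as an element of (325, 225), giving (25) ⊆ (325, 225). Containment (⊆): since 25 | 325 and 25 | 225 (325 = 25·13, 225 = 25·9), every Z-linear combination of 325 and 225 is divisible by 25, so (325, 225) ⊆ (25). Therefore (325, 225) = (25), d = 25.

Final answer: (325, 225) = (25); d = 25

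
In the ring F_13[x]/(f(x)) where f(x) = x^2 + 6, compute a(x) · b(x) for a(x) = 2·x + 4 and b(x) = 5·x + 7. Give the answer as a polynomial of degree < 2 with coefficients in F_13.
Multiply as integer polynomials: a · b = 10·x^2 + 34·x + 28. Reducing coefficients mod 13: a · b ≡ 10·x^2 + 8·x + 2. Now divide by f(x) = x^2 + 6 in F_13[x], eliminating the leading term at each step:
  leading term 10·x^2: subtract (10)·f(x) = 10·x^2 + 8, leaving 8·x + 7 (coefficients mod 13)
The degree is now < 2, so this is the remainder. Hence a · b ≡ 8·x + 7 in F_13[x]/(f).

Final answer: a · b ≡ 8·x + 7 (mod f(x))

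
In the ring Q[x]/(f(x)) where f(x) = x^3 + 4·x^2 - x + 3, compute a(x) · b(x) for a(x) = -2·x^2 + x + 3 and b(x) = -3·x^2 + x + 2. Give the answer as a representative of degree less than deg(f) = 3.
a · b ≡ 110·x^2 - 42·x + 93 (mod f(x))

First multiply in Q[x] without reducing: a · b = 6·x^4 - 5·x^3 - 12·x^2 + 5·x + 6. Now divide by f(x) = x^3 + 4·x^2 - x + 3, eliminating the leading term at each step:
  leading term 6·x^4: subtract (6·x)·f(x) = 6·x^4 + 24·x^3 - 6·x^2 + 18·x, leaving -29·x^3 - 6·x^2 - 13·x + 6
  leading term -29·x^3: subtract (-29)·f(x) = -29·x^3 - 116·x^2 + 29·x - 87, leaving 110·x^2 - 42·x + 93
The degree is now < 3, so this is the remainder. Hence a · b ≡ 110·x^2 - 42·x + 93 in Q[x]/(f).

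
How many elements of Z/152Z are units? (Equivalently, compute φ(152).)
Z/152Z has φ(152) = 72 units

An element a ∈ Z/152Z is a unit iff gcd(a, 152) = 1, so the number of units is φ(152). φ is multiplicative, with φ(p^e) = p^e − p^(e−1). Factorise 152 = 2^3 · 19. Then
  φ(152) = (2^3 − 2^2) · (19 − 1) = 4 · 18 = 72.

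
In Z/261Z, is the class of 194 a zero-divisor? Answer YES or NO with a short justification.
NO

gcd(194, 261) = 1, so 194 is a unit in Z/261Z (it has a multiplicative inverse). A unit cannot be a zero-divisor: if 194·b ≡ 0 then multiplying both sides by 194^(−1) gives b ≡ 0. So 194 is not a zero-divisor.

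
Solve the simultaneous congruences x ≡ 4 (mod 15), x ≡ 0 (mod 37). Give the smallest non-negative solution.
The moduli 15, 37 are pairwise coprime, so by the CRT there is a unique solution mod 15·37 = 555.
Solve by successive substitution. Start with x ≡ 4 (mod 15).
  Combine with x ≡ 0 (mod 37): write x = 4 + 15·t and require 4 + 15·t ≡ 0 (mod 37), i.e. 15·t ≡ 0 − 4 ≡ 33 (mod 37). Since 15^(−1) ≡ 5 (mod 37), t ≡ 5·33 ≡ 17 (mod 37). So x ≡ 4 + 15·17 = 259 (mod 555).
Unique solution in [0, 555): x = 259.

Final answer: x ≡ 259 (mod 555); the representative in [0, 555) is 259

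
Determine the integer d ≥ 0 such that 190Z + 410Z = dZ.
In the PID Z, (a, b) is generated by gcd(a, b). Compute gcd(410, 190) with the extended Euclidean algorithm, tracking rows (r, s, t) with s·410 + t·190 = r:
  row A: (410, 1, 0)   [1·410 + 0·190 = 410]
  row B: (190, 0, 1)   [0·410 + 1·190 = 190]
  410 = 2·190 + 30   → row C = row A − 2·row B = (30, 1, −2)   [check: 1·410 − 2·190 = 30]
  190 = 6·30 + 10   → row D = row B − 6·row C = (10, −6, 13)   [check: −6·410 + 13·190 = 10]
  30 = 3·10 + 0   → remainder 0, stop. gcd = 10 (last nonzero row D).
So gcd(190, 410) = 10, with Bézout identity −6·410 + 13·190 = 10. Containment (⊇): the Bézout identity exhibits 10 as an element of (190, 410), giving (10) ⊆ (190, 410). Containment (⊆): since 10 | 190 and 10 | 410 (190 = 10·19, 410 = 10·41), every Z-linear combination of 190 and 410 is divisible by 10, so (190, 410) ⊆ (10). Therefore (190, 410) = (10), d = 10.

Final answer: (190, 410) = (10); d = 10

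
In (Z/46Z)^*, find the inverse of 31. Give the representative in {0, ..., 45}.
Apply the extended Euclidean algorithm to (46, 31), tracking rows (r, s, t) with s·46 + t·31 = r. Each division r_prev = q·r_cur + r_new produces the new row as (previous row) − q·(current row):
  row A: (46, 1, 0)   [1·46 + 0·31 = 46]
  row B: (31, 0, 1)   [0·46 + 1·31 = 31]
  46 = 1·31 + 15   → row C = row A − 1·row B = (15, 1, −1)   [check: 1·46 − 1·31 = 15]
  31 = 2·15 + 1   → row D = row B − 2·row C = (1, −2, 3)   [check: −2·46 + 3·31 = 1]
  15 = 15·1 + 0   → remainder 0, stop. gcd = 1 (last nonzero row D).
The gcd is 1, so 31 is invertible mod 46. The last nonzero row gives −2·46 + 3·31 = 1, so t = 3. So 31^(−1) ≡ 3 (mod 46). Verify: 31 · 3 = 93 ≡ 1 (mod 46). ✓

Final answer: 31^(−1) ≡ 3 (mod 46)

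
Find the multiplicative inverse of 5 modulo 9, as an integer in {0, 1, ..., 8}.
Apply the extended Euclidean algorithm to (9, 5), tracking rows (r, s, t) with s·9 + t·5 = r. Each division r_prev = q·r_cur + r_new produces the new row as (previous row) − q·(current row):
  row A: (9, 1, 0)   [1·9 + 0·5 = 9]
  row B: (5, 0, 1)   [0·9 + 1·5 = 5]
  9 = 1·5 + 4   → row C = row A − 1·row B = (4, 1, −1)   [check: 1·9 − 1·5 = 4]
  5 = 1·4 + 1   → row D = row B − 1·row C = (1, −1, 2)   [check: −1·9 + 2·5 = 1]
  4 = 4·1 + 0   → remainder 0, stop. gcd = 1 (last nonzero row D).
The gcd is 1, so 5 is invertible mod 9. The last nonzero row gives −1·9 + 2·5 = 1, so t = 2. So 5^(−1) ≡ 2 (mod 9). Verify: 5 · 2 = 10 ≡ 1 (mod 9). ✓

Final answer: 5^(−1) ≡ 2 (mod 9)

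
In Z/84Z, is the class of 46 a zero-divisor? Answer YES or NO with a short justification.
YES

gcd(46, 84) = 2 > 1, so 46 is not a unit in Z/84Z. In Z/nZ every nonzero non-unit is a zero-divisor: explicitly, take b = 84/gcd = 42 ≠ 0 (mod 84); then 46·42 = 1932 = 23·84, i.e. 46·42 ≡ 0 (mod 84). So 46 is a zero-divisor.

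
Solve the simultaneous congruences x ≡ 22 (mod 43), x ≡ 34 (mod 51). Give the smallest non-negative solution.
The moduli 43, 51 are pairwise coprime, so by the CRT there is a unique solution mod 43·51 = 2193.
Solve by successive substitution. Start with x ≡ 22 (mod 43).
  Combine with x ≡ 34 (mod 51): write x = 22 + 43·t and require 22 + 43·t ≡ 34 (mod 51), i.e. 43·t ≡ 34 − 22 ≡ 12 (mod 51). Since 43^(−1) ≡ 19 (mod 51), t ≡ 19·12 ≡ 24 (mod 51). So x ≡ 22 + 43·24 = 1054 (mod 2193).
Unique solution in [0, 2193): x = 1054.

Final answer: x ≡ 1054 (mod 2193); the representative in [0, 2193) is 1054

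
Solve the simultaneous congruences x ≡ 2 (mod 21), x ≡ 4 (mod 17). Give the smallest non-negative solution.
x ≡ 191 (mod 357); the representative in [0, 357) is 191

The moduli 21, 17 are pairwise coprime, so by the CRT there is a unique solution mod 21·17 = 357.
Solve by successive substitution. Start with x ≡ 2 (mod 21).
  Combine with x ≡ 4 (mod 17): write x = 2 + 21·t and require 2 + 21·t ≡ 4 (mod 17), i.e. 21·t ≡ 4 − 2 ≡ 2 (mod 17). Since 21^(−1) ≡ 13 (mod 17) (21 ≡ 4 (mod 17)), t ≡ 13·2 ≡ 9 (mod 17). So x ≡ 2 + 21·9 = 191 (mod 357).
Unique solution in [0, 357): x = 191.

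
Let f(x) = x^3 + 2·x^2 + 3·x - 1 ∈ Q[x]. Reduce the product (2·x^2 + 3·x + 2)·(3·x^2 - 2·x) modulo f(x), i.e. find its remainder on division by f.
a · b ≡ -4·x^2 + 23·x - 7 (mod f(x))

First multiply in Q[x] without reducing: a · b = 6·x^4 + 5·x^3 - 4·x. Now divide by f(x) = x^3 + 2·x^2 + 3·x - 1, eliminating the leading term at each step:
  leading term 6·x^4: subtract (6·x)·f(x) = 6·x^4 + 12·x^3 + 18·x^2 - 6·x, leaving -7·x^3 - 18·x^2 + 2·x
  leading term -7·x^3: subtract (-7)·f(x) = -7·x^3 - 14·x^2 - 21·x + 7, leaving -4·x^2 + 23·x - 7
The degree is now < 3, so this is the remainder. Hence a · b ≡ -4·x^2 + 23·x - 7 in Q[x]/(f).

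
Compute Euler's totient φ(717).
φ(717) = 476

φ is multiplicative, with φ(p^e) = p^e − p^(e−1). Factorise 717 = 3 · 239. Then
  φ(717) = (3 − 1) · (239 − 1) = 2 · 238 = 476.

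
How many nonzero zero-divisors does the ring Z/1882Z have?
Z/1882Z has 941 nonzero zero-divisors

In Z/1882Z each nonzero element is either a unit (gcd with 1882 is 1) or a zero-divisor (gcd > 1). The number of units is φ(1882): factorise 1882 = 2 · 941, so φ(1882) = (2 − 1) · (941 − 1) = 1 · 940 = 940. The nonzero elements number 1882 − 1 = 1881. Hence the nonzero zero-divisors number 1881 − 940 = 941.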